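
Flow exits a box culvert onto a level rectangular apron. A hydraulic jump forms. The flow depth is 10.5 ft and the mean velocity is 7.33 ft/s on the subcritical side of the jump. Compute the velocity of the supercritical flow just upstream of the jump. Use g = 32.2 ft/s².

Fr₂ = V₂/√(g·y₂) = 7.33/√(32.2×10.5) = 0.399.
From the momentum equation (using Fr₂), y₁/y₂ = ½[√(1 + 8Fr₂²) − 1] = ½[√2.271 − 1] = 0.254.
y₁ = 0.254 × 10.5 = 2.66 ft.
V₁ = q/y₁ = 77.0/2.66 = 28.9 ft/s.

V₁ = 28.9 ft/s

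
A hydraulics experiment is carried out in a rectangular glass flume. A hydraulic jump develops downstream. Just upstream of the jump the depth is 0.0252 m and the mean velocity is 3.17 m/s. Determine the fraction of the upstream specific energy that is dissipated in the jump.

Fr₁ = V₁/√(g·y₁) = 3.17/√(9.81×0.0252) = 6.38.
By Bélanger, y₂/y₁ = ½[√(1 + 8Fr₁²) − 1] = ½[√326.2 − 1] = 8.53.
y₂ = 8.53 × 0.0252 = 0.215 m.
E₁ = y₁ + V₁²/2g = 0.537 m. ΔE = (y₂ − y₁)³/(4y₁y₂) = 0.315 m. ΔE/E₁ = 0.315/0.537 = 0.587.

ΔE/E₁ = 0.587 (58.7%)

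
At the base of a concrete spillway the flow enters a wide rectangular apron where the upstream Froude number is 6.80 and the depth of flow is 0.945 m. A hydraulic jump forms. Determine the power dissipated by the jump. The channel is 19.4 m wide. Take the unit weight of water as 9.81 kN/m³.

P = 51772 kW

Fr₁ = 6.80 (given).
By Bélanger, y₂/y₁ = ½[√(1 + 8Fr₁²) − 1] = ½[√370.9 − 1] = 9.13.
y₂ = 9.13 × 0.945 = 8.63 m.
Head loss: ΔE = (y₂ − y₁)³/(4y₁y₂) = (8.63 − 0.945)³/(4×0.945×8.63) = 453/32.6 = 13.9 m.
V₁ = Fr₁·√(g·y₁) = 6.80×√(9.81×0.945) = 20.7 m/s; q = V₁·y₁ = 19.6 m²/s. Q = q·b = 19.6 × 19.4 = 380 m³/s. P = γ·Q·ΔE = 9.81 × 380 × 13.9 = 51772 kW.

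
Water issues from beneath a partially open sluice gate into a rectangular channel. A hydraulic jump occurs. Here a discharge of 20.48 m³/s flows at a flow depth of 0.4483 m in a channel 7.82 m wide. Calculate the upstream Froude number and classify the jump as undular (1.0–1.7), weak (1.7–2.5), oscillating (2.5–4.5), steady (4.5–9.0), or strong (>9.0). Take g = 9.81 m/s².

Fr₁ = 2.786; oscillating jump

q = Q/b = 20.48/7.82 = 2.619 m²/s; V₁ = q/y₁ = 5.842 m/s. Fr₁ = V₁/√(g·y₁) = 2.786.
Fr₁ = 2.786 lies in the oscillating range.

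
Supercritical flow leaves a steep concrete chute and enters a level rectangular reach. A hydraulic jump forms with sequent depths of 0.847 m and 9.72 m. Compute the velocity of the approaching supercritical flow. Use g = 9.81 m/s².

V₁ = 24.4 m/s

For a rectangular channel the momentum equation gives q² = ½·g·y₁·y₂·(y₁ + y₂) = ½×9.81×0.847×9.72×10.6 = 427.
q = √427 = 20.7 m²/s.
V₁ = q/y₁ = 20.7/0.847 = 24.4 m/s.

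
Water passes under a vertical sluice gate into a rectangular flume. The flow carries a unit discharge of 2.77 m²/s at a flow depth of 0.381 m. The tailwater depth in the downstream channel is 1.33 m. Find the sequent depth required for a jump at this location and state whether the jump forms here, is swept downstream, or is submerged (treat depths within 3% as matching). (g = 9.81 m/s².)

y₂ = 1.84 m; the jump is swept downstream

V₁ = q/y₁ = 2.77/0.381 = 7.27 m/s. Fr₁ = V₁/√(g·y₁) = 7.27/√(9.81×0.381) = 3.76.
By Bélanger, y₂/y₁ = ½[√(1 + 8Fr₁²) − 1] = ½[√114.1 − 1] = 4.84.
y₂ = 4.84 × 0.381 = 1.84 m.
Tailwater y_tw = 1.33 m: y_tw < y₂, so the jump is swept downstream.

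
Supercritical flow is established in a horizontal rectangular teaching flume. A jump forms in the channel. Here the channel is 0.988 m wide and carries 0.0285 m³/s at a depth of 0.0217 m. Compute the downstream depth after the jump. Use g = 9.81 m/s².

q = Q/b = 0.0285/0.988 = 0.0288 m²/s; V₁ = q/y₁ = 1.33 m/s. Fr₁ = V₁/√(g·y₁) = 2.88.
Conjugate-depth relation: y₂/y₁ = ½[√(1 + 8Fr₁²) − 1] = ½[√67.41 − 1] = 3.61.
y₂ = 3.61 × 0.0217 = 0.0782 m.

y₂ = 0.0782 m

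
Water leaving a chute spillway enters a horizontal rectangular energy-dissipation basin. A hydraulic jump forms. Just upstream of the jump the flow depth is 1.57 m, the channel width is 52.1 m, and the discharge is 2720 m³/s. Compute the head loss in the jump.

q = Q/b = 2720/52.1 = 52.2 m²/s; V₁ = q/y₁ = 33.3 m/s. Fr₁ = V₁/√(g·y₁) = 8.47.
Conjugate-depth relation: y₂/y₁ = ½[√(1 + 8Fr₁²) − 1] = ½[√575.4 − 1] = 11.5.
y₂ = 11.5 × 1.57 = 18.0 m.
Head loss: ΔE = (y₂ − y₁)³/(4y₁y₂) = (18.0 − 1.57)³/(4×1.57×18.0) = 4471/113 = 39.5 m.

ΔE = 39.5 m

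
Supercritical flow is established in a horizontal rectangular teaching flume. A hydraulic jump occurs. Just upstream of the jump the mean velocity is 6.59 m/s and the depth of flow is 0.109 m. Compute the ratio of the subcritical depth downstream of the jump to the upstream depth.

y₂/y₁ = 8.53

Fr₁ = V₁/√(g·y₁) = 6.59/√(9.81×0.109) = 6.37.
From the momentum equation for a rectangular channel, y₂/y₁ = ½[√(1 + 8Fr₁²) − 1] = ½[√325.9 − 1] = 8.53.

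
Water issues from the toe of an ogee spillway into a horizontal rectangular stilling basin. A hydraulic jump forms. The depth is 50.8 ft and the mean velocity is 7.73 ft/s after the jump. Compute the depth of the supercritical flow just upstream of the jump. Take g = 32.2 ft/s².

y₁ = 3.47 ft

Fr₂ = V₂/√(g·y₂) = 7.73/√(32.2×50.8) = 0.191.
Since the conjugate-depth ratio holds either way, y₁/y₂ = ½[√(1 + 8Fr₂²) − 1] = ½[√1.292 − 1] = 0.0684.
y₁ = 0.0684 × 50.8 = 3.47 ft.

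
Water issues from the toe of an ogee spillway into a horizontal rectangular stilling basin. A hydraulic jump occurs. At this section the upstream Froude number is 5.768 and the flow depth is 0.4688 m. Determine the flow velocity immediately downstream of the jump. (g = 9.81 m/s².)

Fr₁ = 5.768 (given).
Sequent-depth ratio: y₂/y₁ = ½[√(1 + 8Fr₁²) − 1] = ½[√267.16 − 1] = 7.672.
y₂ = 7.672 × 0.4688 = 3.597 m.
V₁ = Fr₁·√(g·y₁) = 5.768×√(9.81×0.4688) = 12.37 m/s; q = V₁·y₁ = 5.799 m²/s.
V₂ = q/y₂ = 5.799/3.597 = 1.612 m/s.

V₂ = 1.612 m/s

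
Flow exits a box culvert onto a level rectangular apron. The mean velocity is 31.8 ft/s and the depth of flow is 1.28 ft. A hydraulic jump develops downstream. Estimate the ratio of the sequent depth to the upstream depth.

Fr₁ = V₁/√(g·y₁) = 31.8/√(32.2×1.28) = 4.95.
From the momentum equation for a rectangular channel, y₂/y₁ = ½[√(1 + 8Fr₁²) − 1] = ½[√197.3 − 1] = 6.52.

y₂/y₁ = 6.52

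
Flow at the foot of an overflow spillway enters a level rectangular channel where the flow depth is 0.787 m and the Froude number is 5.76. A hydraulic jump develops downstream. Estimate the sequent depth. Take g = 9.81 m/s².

y₂ = 6.03 m

Fr₁ = 5.76 (given).
Conjugate-depth relation: y₂/y₁ = ½[√(1 + 8Fr₁²) − 1] = ½[√266.4 − 1] = 7.66.
y₂ = 7.66 × 0.787 = 6.03 m.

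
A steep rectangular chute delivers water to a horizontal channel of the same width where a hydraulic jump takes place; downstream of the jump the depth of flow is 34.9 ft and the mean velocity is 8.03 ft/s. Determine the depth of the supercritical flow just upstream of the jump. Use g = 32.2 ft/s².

y₁ = 3.63 ft

Fr₂ = V₂/√(g·y₂) = 8.03/√(32.2×34.9) = 0.240.
The Bélanger relation is symmetric: y₁/y₂ = ½[√(1 + 8Fr₂²) − 1] = ½[√1.459 − 1] = 0.104.
y₁ = 0.104 × 34.9 = 3.63 ft.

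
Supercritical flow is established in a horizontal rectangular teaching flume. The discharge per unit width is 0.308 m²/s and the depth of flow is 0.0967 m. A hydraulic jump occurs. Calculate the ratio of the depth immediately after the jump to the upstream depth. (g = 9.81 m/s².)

y₂/y₁ = 4.15

V₁ = q/y₁ = 0.308/0.0967 = 3.19 m/s. Fr₁ = V₁/√(g·y₁) = 3.19/√(9.81×0.0967) = 3.27.
Conjugate-depth relation: y₂/y₁ = ½[√(1 + 8Fr₁²) − 1] = ½[√86.55 − 1] = 4.15.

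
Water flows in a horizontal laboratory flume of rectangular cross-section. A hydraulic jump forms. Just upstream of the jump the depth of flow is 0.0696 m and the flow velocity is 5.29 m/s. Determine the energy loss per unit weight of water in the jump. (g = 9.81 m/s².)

ΔE = 0.880 m

Fr₁ = V₁/√(g·y₁) = 5.29/√(9.81×0.0696) = 6.40.
From the momentum equation for a rectangular channel, y₂/y₁ = ½[√(1 + 8Fr₁²) − 1] = ½[√328.9 − 1] = 8.57.
y₂ = 8.57 × 0.0696 = 0.596 m.
q = V₁·y₁ = 5.29 × 0.0696 = 0.368 m²/s. V₂ = q/y₂ = 0.368/0.596 = 0.617 m/s. E₁ = y₁ + V₁²/2g = 1.50 m; E₂ = y₂ + V₂²/2g = 0.616 m. ΔE = E₁ − E₂ = 0.880 m.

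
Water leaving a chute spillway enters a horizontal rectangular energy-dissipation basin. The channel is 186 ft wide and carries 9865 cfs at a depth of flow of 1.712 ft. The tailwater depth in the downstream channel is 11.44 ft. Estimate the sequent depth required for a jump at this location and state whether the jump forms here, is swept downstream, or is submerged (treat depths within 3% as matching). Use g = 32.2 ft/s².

q = Q/b = 9865/186 = 53.04 ft²/s; V₁ = q/y₁ = 30.98 ft/s. Fr₁ = V₁/√(g·y₁) = 4.173.
Bélanger equation: y₂/y₁ = ½[√(1 + 8Fr₁²) − 1] = ½[√140.28 − 1] = 5.422.
y₂ = 5.422 × 1.712 = 9.282 ft.
Tailwater y_tw = 11.44 ft: y_tw > y₂, so the jump is submerged.

y₂ = 9.282 ft; the jump is submerged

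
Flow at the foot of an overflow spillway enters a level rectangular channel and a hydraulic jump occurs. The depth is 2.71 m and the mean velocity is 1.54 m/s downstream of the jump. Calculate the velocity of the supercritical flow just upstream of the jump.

Fr₂ = V₂/√(g·y₂) = 1.54/√(9.81×2.71) = 0.299.
From the momentum equation (using Fr₂), y₁/y₂ = ½[√(1 + 8Fr₂²) − 1] = ½[√1.714 − 1] = 0.155.
y₁ = 0.155 × 2.71 = 0.419 m.
V₁ = q/y₁ = 4.17/0.419 = 9.97 m/s.

V₁ = 9.97 m/s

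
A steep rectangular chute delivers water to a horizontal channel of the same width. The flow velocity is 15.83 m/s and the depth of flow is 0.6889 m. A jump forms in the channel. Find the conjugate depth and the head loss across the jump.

Fr₁ = V₁/√(g·y₁) = 15.83/√(9.81×0.6889) = 6.089.
Sequent-depth ratio: y₂/y₁ = ½[√(1 + 8Fr₁²) − 1] = ½[√297.64 − 1] = 8.126.
y₂ = 8.126 × 0.6889 = 5.598 m.
Head loss: ΔE = (y₂ − y₁)³/(4y₁y₂) = (5.598 − 0.6889)³/(4×0.6889×5.598) = 118.3/15.43 = 7.670 m.

y₂ = 5.598 m; ΔE = 7.670 m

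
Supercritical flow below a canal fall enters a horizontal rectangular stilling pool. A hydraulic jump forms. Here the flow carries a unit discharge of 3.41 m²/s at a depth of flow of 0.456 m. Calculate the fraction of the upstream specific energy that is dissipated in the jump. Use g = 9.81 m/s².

ΔE/E₁ = 0.334 (33.4%)

V₁ = q/y₁ = 3.41/0.456 = 7.48 m/s. Fr₁ = V₁/√(g·y₁) = 7.48/√(9.81×0.456) = 3.54.
From the momentum equation for a rectangular channel, y₂/y₁ = ½[√(1 + 8Fr₁²) − 1] = ½[√101.0 − 1] = 4.53.
y₂ = 4.53 × 0.456 = 2.06 m.
E₁ = y₁ + V₁²/2g = 3.31 m. ΔE = (y₂ − y₁)³/(4y₁y₂) = 1.10 m. ΔE/E₁ = 1.10/3.31 = 0.334.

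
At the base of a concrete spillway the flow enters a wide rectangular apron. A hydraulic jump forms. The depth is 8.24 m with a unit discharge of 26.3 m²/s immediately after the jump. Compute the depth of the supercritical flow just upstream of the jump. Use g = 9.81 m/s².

y₁ = 1.72 m

V₂ = q/y₂ = 26.3/8.24 = 3.19 m/s; Fr₂ = V₂/√(g·y₂) = 0.355.
Applying the sequent-depth relation in reverse, y₁/y₂ = ½[√(1 + 8Fr₂²) − 1] = ½[√2.008 − 1] = 0.209.
y₁ = 0.209 × 8.24 = 1.72 m.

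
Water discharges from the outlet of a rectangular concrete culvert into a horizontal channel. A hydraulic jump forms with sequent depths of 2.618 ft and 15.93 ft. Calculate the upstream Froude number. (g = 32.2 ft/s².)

Fr₁ = 4.643

For a rectangular channel the momentum equation gives q² = ½·g·y₁·y₂·(y₁ + y₂) = ½×32.2×2.618×15.93×18.55 = 12454.
q = √12454 = 111.6 ft²/s.
V₁ = q/y₁ = 42.63 ft/s; Fr₁ = V₁/√(g·y₁) = 4.643.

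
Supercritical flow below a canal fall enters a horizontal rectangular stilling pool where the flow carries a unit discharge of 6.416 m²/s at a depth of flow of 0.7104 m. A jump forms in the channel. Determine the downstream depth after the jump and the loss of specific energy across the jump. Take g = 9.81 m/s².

y₂ = 3.100 m; ΔE = 1.549 m

V₁ = q/y₁ = 6.416/0.7104 = 9.032 m/s. Fr₁ = V₁/√(g·y₁) = 9.032/√(9.81×0.7104) = 3.421.
From the momentum equation for a rectangular channel, y₂/y₁ = ½[√(1 + 8Fr₁²) − 1] = ½[√94.636 − 1] = 4.364.
y₂ = 4.364 × 0.7104 = 3.100 m.
V₂ = q/y₂ = 6.416/3.100 = 2.070 m/s. E₁ = y₁ + V₁²/2g = 4.868 m; E₂ = y₂ + V₂²/2g = 3.319 m. ΔE = E₁ − E₂ = 1.549 m.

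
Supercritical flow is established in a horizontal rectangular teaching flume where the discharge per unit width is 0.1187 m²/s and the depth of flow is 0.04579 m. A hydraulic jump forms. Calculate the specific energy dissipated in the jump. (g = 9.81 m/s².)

V₁ = q/y₁ = 0.1187/0.04579 = 2.592 m/s. Fr₁ = V₁/√(g·y₁) = 2.592/√(9.81×0.04579) = 3.868.
Bélanger equation: y₂/y₁ = ½[√(1 + 8Fr₁²) − 1] = ½[√120.68 − 1] = 4.993.
y₂ = 4.993 × 0.04579 = 0.2286 m.
V₂ = q/y₂ = 0.1187/0.2286 = 0.5192 m/s. E₁ = y₁ + V₁²/2g = 0.3883 m; E₂ = y₂ + V₂²/2g = 0.2424 m. ΔE = E₁ − E₂ = 0.1459 m.

ΔE = 0.1459 m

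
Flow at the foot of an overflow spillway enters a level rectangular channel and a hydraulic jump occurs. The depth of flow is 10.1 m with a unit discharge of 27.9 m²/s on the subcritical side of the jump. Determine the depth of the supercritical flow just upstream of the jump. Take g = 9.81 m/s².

y₁ = 1.37 m

V₂ = q/y₂ = 27.9/10.1 = 2.76 m/s; Fr₂ = V₂/√(g·y₂) = 0.278.
The Bélanger relation is symmetric: y₁/y₂ = ½[√(1 + 8Fr₂²) − 1] = ½[√1.616 − 1] = 0.136.
y₁ = 0.136 × 10.1 = 1.37 m.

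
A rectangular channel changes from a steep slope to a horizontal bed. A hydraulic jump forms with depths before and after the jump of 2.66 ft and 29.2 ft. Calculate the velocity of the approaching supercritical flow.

For a rectangular channel the momentum equation gives q² = ½·g·y₁·y₂·(y₁ + y₂) = ½×32.2×2.66×29.2×31.9 = 39842.
q = √39842 = 200 ft²/s.
V₁ = q/y₁ = 200/2.66 = 75.0 ft/s.

V₁ = 75.0 ft/s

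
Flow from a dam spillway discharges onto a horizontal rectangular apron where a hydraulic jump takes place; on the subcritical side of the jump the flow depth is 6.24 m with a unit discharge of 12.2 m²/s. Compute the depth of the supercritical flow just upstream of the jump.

y₁ = 0.701 m

V₂ = q/y₂ = 12.2/6.24 = 1.96 m/s; Fr₂ = V₂/√(g·y₂) = 0.250.
Since the conjugate-depth ratio holds either way, y₁/y₂ = ½[√(1 + 8Fr₂²) − 1] = ½[√1.500 − 1] = 0.112.
y₁ = 0.112 × 6.24 = 0.701 m.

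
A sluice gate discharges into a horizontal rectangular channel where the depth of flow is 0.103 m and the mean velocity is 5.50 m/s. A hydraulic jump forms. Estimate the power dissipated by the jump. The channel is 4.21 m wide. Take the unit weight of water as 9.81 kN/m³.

P = 20.3 kW

Fr₁ = V₁/√(g·y₁) = 5.50/√(9.81×0.103) = 5.47.
Bélanger equation: y₂/y₁ = ½[√(1 + 8Fr₁²) − 1] = ½[√240.5 − 1] = 7.25.
y₂ = 7.25 × 0.103 = 0.747 m.
q = V₁·y₁ = 5.50 × 0.103 = 0.567 m²/s. V₂ = q/y₂ = 0.567/0.747 = 0.758 m/s. E₁ = y₁ + V₁²/2g = 1.64 m; E₂ = y₂ + V₂²/2g = 0.776 m. ΔE = E₁ − E₂ = 0.868 m.
Q = q·b = 0.567 × 4.21 = 2.38 m³/s. P = γ·Q·ΔE = 9.81 × 2.38 × 0.868 = 20.3 kW.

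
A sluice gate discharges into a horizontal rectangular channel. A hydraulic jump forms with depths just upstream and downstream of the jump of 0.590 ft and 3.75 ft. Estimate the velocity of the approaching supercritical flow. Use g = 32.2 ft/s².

V₁ = 21.1 ft/s

For a rectangular channel the momentum equation gives q² = ½·g·y₁·y₂·(y₁ + y₂) = ½×32.2×0.590×3.75×4.34 = 155.
q = √155 = 12.4 ft²/s.
V₁ = q/y₁ = 12.4/0.590 = 21.1 ft/s.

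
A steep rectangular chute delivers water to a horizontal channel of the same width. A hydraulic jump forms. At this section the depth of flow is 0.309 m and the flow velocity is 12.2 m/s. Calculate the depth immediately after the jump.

y₂ = 2.91 m

Fr₁ = V₁/√(g·y₁) = 12.2/√(9.81×0.309) = 7.01.
By Bélanger, y₂/y₁ = ½[√(1 + 8Fr₁²) − 1] = ½[√393.8 − 1] = 9.42.
y₂ = 9.42 × 0.309 = 2.91 m.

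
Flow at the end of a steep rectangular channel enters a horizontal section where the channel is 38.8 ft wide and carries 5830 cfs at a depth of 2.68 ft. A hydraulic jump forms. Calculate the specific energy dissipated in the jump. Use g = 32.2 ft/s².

ΔE = 29.2 ft

q = Q/b = 5830/38.8 = 150 ft²/s; V₁ = q/y₁ = 56.1 ft/s. Fr₁ = V₁/√(g·y₁) = 6.04.
Sequent-depth ratio: y₂/y₁ = ½[√(1 + 8Fr₁²) − 1] = ½[√292.4 − 1] = 8.05.
y₂ = 8.05 × 2.68 = 21.6 ft.
Head loss: ΔE = (y₂ − y₁)³/(4y₁y₂) = (21.6 − 2.68)³/(4×2.68×21.6) = 6745/231 = 29.2 ft.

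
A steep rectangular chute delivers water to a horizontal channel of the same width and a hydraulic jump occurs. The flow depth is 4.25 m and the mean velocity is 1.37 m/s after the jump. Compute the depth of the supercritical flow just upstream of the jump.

y₁ = 0.353 m

Fr₂ = V₂/√(g·y₂) = 1.37/√(9.81×4.25) = 0.212.
The Bélanger relation is symmetric: y₁/y₂ = ½[√(1 + 8Fr₂²) − 1] = ½[√1.360 − 1] = 0.0831.
y₁ = 0.0831 × 4.25 = 0.353 m.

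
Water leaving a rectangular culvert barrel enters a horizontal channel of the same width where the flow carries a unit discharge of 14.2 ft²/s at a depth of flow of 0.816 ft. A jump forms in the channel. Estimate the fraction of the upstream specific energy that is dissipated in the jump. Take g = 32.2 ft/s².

V₁ = q/y₁ = 14.2/0.816 = 17.4 ft/s. Fr₁ = V₁/√(g·y₁) = 17.4/√(32.2×0.816) = 3.39.
Sequent-depth ratio: y₂/y₁ = ½[√(1 + 8Fr₁²) − 1] = ½[√93.20 − 1] = 4.33.
y₂ = 4.33 × 0.816 = 3.53 ft.
E₁ = y₁ + V₁²/2g = 5.52 ft. ΔE = (y₂ − y₁)³/(4y₁y₂) = 1.74 ft. ΔE/E₁ = 1.74/5.52 = 0.315.

ΔE/E₁ = 0.315 (31.5%)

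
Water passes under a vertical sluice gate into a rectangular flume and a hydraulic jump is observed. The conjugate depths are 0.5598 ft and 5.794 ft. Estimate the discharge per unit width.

q = 18.22 ft²/s

For a rectangular channel the momentum equation gives q² = ½·g·y₁·y₂·(y₁ + y₂) = ½×32.2×0.5598×5.794×6.354 = 331.8.
q = √331.8 = 18.22 ft²/s.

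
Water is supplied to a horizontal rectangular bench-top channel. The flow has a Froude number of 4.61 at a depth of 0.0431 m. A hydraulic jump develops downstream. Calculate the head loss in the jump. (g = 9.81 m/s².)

ΔE = 0.228 m

Fr₁ = 4.61 (given).
By Bélanger, y₂/y₁ = ½[√(1 + 8Fr₁²) − 1] = ½[√171.0 − 1] = 6.04.
y₂ = 6.04 × 0.0431 = 0.260 m.
V₁ = Fr₁·√(g·y₁) = 4.61×√(9.81×0.0431) = 3.00 m/s; q = V₁·y₁ = 0.129 m²/s. V₂ = q/y₂ = 0.129/0.260 = 0.496 m/s. E₁ = y₁ + V₁²/2g = 0.501 m; E₂ = y₂ + V₂²/2g = 0.273 m. ΔE = E₁ − E₂ = 0.228 m.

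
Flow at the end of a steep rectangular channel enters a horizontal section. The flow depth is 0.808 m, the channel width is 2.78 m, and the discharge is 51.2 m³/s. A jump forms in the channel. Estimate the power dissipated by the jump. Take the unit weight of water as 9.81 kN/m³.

q = Q/b = 51.2/2.78 = 18.4 m²/s; V₁ = q/y₁ = 22.8 m/s. Fr₁ = V₁/√(g·y₁) = 8.10.
By Bélanger, y₂/y₁ = ½[√(1 + 8Fr₁²) − 1] = ½[√525.4 − 1] = 11.0.
y₂ = 11.0 × 0.808 = 8.86 m.
V₂ = q/y₂ = 18.4/8.86 = 2.08 m/s. E₁ = y₁ + V₁²/2g = 27.3 m; E₂ = y₂ + V₂²/2g = 9.08 m. ΔE = E₁ − E₂ = 18.2 m.
P = γ·Q·ΔE = 9.81 × 51.2 × 18.2 = 9147 kW.

P = 9147 kW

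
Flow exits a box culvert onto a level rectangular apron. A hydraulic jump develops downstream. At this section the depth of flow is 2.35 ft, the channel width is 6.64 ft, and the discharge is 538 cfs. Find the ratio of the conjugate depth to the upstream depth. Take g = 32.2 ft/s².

y₂/y₁ = 5.13

q = Q/b = 538/6.64 = 81.0 ft²/s; V₁ = q/y₁ = 34.5 ft/s. Fr₁ = V₁/√(g·y₁) = 3.96.
Sequent-depth ratio: y₂/y₁ = ½[√(1 + 8Fr₁²) − 1] = ½[√126.7 − 1] = 5.13.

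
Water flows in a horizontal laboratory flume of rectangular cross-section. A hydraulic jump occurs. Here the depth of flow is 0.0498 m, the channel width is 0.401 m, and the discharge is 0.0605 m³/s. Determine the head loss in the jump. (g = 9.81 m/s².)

q = Q/b = 0.0605/0.401 = 0.151 m²/s; V₁ = q/y₁ = 3.03 m/s. Fr₁ = V₁/√(g·y₁) = 4.33.
Bélanger equation: y₂/y₁ = ½[√(1 + 8Fr₁²) − 1] = ½[√151.3 − 1] = 5.65.
y₂ = 5.65 × 0.0498 = 0.281 m.
V₂ = q/y₂ = 0.151/0.281 = 0.536 m/s. E₁ = y₁ + V₁²/2g = 0.518 m; E₂ = y₂ + V₂²/2g = 0.296 m. ΔE = E₁ − E₂ = 0.222 m.

ΔE = 0.222 m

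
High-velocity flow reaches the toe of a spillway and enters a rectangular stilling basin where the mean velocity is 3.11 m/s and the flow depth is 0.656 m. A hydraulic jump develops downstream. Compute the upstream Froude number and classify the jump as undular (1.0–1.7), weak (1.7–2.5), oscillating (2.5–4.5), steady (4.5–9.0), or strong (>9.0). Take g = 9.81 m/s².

Fr₁ = 1.23; undular jump

Fr₁ = V₁/√(g·y₁) = 3.11/√(9.81×0.656) = 1.23.
Fr₁ = 1.23 lies in the undular range.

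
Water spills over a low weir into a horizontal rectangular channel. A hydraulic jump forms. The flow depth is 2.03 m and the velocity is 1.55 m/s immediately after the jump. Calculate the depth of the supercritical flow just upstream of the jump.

y₁ = 0.408 m

Fr₂ = V₂/√(g·y₂) = 1.55/√(9.81×2.03) = 0.347.
From the momentum equation (using Fr₂), y₁/y₂ = ½[√(1 + 8Fr₂²) − 1] = ½[√1.965 − 1] = 0.201.
y₁ = 0.201 × 2.03 = 0.408 m.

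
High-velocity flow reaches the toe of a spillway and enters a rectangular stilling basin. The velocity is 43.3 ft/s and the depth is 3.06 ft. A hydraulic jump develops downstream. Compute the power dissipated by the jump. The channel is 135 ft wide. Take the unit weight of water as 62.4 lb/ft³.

Fr₁ = V₁/√(g·y₁) = 43.3/√(32.2×3.06) = 4.36.
Sequent-depth ratio: y₂/y₁ = ½[√(1 + 8Fr₁²) − 1] = ½[√153.2 − 1] = 5.69.
y₂ = 5.69 × 3.06 = 17.4 ft.
q = V₁·y₁ = 43.3 × 3.06 = 132 ft²/s. V₂ = q/y₂ = 132/17.4 = 7.61 ft/s. E₁ = y₁ + V₁²/2g = 32.2 ft; E₂ = y₂ + V₂²/2g = 18.3 ft. ΔE = E₁ − E₂ = 13.9 ft.
Q = q·b = 132 × 135 = 17887 cfs. P = γ·Q·ΔE/550 = 62.4 × 17887 × 13.9 / 550 = 28137 hp.

P = 28137 hp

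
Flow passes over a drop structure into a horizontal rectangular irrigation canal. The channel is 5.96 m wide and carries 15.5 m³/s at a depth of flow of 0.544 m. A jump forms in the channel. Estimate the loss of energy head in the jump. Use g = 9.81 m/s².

q = Q/b = 15.5/5.96 = 2.60 m²/s; V₁ = q/y₁ = 4.78 m/s. Fr₁ = V₁/√(g·y₁) = 2.07.
Sequent-depth ratio: y₂/y₁ = ½[√(1 + 8Fr₁²) − 1] = ½[√35.26 − 1] = 2.47.
y₂ = 2.47 × 0.544 = 1.34 m.
V₂ = q/y₂ = 2.60/1.34 = 1.94 m/s. E₁ = y₁ + V₁²/2g = 1.71 m; E₂ = y₂ + V₂²/2g = 1.53 m. ΔE = E₁ − E₂ = 0.175 m.

ΔE = 0.175 m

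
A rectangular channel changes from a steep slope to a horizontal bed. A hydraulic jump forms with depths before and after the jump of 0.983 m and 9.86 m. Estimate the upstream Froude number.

For a rectangular channel the momentum equation gives q² = ½·g·y₁·y₂·(y₁ + y₂) = ½×9.81×0.983×9.86×10.8 = 515.
q = √515 = 22.7 m²/s.
V₁ = q/y₁ = 23.1 m/s; Fr₁ = V₁/√(g·y₁) = 7.44.

Fr₁ = 7.44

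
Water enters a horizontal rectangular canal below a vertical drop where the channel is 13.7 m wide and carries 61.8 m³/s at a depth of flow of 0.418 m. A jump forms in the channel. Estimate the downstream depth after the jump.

q = Q/b = 61.8/13.7 = 4.51 m²/s; V₁ = q/y₁ = 10.8 m/s. Fr₁ = V₁/√(g·y₁) = 5.33.
From the momentum equation for a rectangular channel, y₂/y₁ = ½[√(1 + 8Fr₁²) − 1] = ½[√228.2 − 1] = 7.05.
y₂ = 7.05 × 0.418 = 2.95 m.

y₂ = 2.95 m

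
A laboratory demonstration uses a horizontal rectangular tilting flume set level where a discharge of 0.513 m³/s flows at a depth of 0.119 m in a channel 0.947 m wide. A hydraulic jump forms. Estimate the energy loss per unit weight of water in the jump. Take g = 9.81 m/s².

ΔE = 0.488 m

q = Q/b = 0.513/0.947 = 0.542 m²/s; V₁ = q/y₁ = 4.55 m/s. Fr₁ = V₁/√(g·y₁) = 4.21.
Conjugate-depth relation: y₂/y₁ = ½[√(1 + 8Fr₁²) − 1] = ½[√143.0 − 1] = 5.48.
y₂ = 5.48 × 0.119 = 0.652 m.
V₂ = q/y₂ = 0.542/0.652 = 0.831 m/s. E₁ = y₁ + V₁²/2g = 1.18 m; E₂ = y₂ + V₂²/2g = 0.687 m. ΔE = E₁ − E₂ = 0.488 m.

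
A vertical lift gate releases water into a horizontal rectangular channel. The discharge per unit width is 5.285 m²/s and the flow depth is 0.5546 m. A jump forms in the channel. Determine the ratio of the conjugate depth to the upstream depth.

V₁ = q/y₁ = 5.285/0.5546 = 9.529 m/s. Fr₁ = V₁/√(g·y₁) = 9.529/√(9.81×0.5546) = 4.085.
Conjugate-depth relation: y₂/y₁ = ½[√(1 + 8Fr₁²) − 1] = ½[√134.53 − 1] = 5.299.

y₂/y₁ = 5.299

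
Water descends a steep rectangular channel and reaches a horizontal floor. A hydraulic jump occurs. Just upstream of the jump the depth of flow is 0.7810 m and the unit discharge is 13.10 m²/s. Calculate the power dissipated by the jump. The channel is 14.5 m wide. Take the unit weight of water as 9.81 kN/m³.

P = 16002 kW

V₁ = q/y₁ = 13.10/0.7810 = 16.77 m/s. Fr₁ = V₁/√(g·y₁) = 16.77/√(9.81×0.7810) = 6.060.
Conjugate-depth relation: y₂/y₁ = ½[√(1 + 8Fr₁²) − 1] = ½[√294.77 − 1] = 8.084.
y₂ = 8.084 × 0.7810 = 6.314 m.
V₂ = q/y₂ = 13.10/6.314 = 2.075 m/s. E₁ = y₁ + V₁²/2g = 15.12 m; E₂ = y₂ + V₂²/2g = 6.533 m. ΔE = E₁ − E₂ = 8.587 m.
Q = q·b = 13.10 × 14.5 = 189.9 m³/s. P = γ·Q·ΔE = 9.81 × 189.9 × 8.587 = 16002 kW.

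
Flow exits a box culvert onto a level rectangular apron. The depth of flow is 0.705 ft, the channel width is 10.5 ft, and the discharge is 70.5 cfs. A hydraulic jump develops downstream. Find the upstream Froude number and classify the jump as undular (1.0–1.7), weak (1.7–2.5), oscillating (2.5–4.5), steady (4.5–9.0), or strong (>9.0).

q = Q/b = 70.5/10.5 = 6.71 ft²/s; V₁ = q/y₁ = 9.52 ft/s. Fr₁ = V₁/√(g·y₁) = 2.00.
Fr₁ = 2.00 lies in the weak range.

Fr₁ = 2.00; weak jump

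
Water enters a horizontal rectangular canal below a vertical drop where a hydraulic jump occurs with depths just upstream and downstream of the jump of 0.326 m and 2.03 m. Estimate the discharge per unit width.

For a rectangular channel the momentum equation gives q² = ½·g·y₁·y₂·(y₁ + y₂) = ½×9.81×0.326×2.03×2.36 = 7.65.
q = √7.65 = 2.77 m²/s.

q = 2.77 m²/s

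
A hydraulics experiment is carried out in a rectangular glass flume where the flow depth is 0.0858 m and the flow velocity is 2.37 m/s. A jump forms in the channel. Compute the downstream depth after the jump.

y₂ = 0.273 m

Fr₁ = V₁/√(g·y₁) = 2.37/√(9.81×0.0858) = 2.58.
Conjugate-depth relation: y₂/y₁ = ½[√(1 + 8Fr₁²) − 1] = ½[√54.39 − 1] = 3.19.
y₂ = 3.19 × 0.0858 = 0.273 m.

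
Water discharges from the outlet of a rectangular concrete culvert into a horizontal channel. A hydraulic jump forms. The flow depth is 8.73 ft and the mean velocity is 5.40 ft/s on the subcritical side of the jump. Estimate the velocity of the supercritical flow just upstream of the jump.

Fr₂ = V₂/√(g·y₂) = 5.40/√(32.2×8.73) = 0.322.
Applying the sequent-depth relation in reverse, y₁/y₂ = ½[√(1 + 8Fr₂²) − 1] = ½[√1.830 − 1] = 0.176.
y₁ = 0.176 × 8.73 = 1.54 ft.
V₁ = q/y₁ = 47.1/1.54 = 30.6 ft/s.

V₁ = 30.6 ft/s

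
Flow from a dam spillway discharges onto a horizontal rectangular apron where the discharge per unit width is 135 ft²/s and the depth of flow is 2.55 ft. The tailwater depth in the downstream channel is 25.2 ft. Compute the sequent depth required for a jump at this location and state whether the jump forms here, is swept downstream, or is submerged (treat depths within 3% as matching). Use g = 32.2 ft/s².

V₁ = q/y₁ = 135/2.55 = 52.9 ft/s. Fr₁ = V₁/√(g·y₁) = 52.9/√(32.2×2.55) = 5.84.
Sequent-depth ratio: y₂/y₁ = ½[√(1 + 8Fr₁²) − 1] = ½[√274.1 − 1] = 7.78.
y₂ = 7.78 × 2.55 = 19.8 ft.
Tailwater y_tw = 25.2 ft: y_tw > y₂, so the jump is submerged.

y₂ = 19.8 ft; the jump is submerged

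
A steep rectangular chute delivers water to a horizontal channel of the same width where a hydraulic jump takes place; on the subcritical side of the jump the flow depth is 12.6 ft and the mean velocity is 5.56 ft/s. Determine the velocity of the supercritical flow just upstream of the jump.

Fr₂ = V₂/√(g·y₂) = 5.56/√(32.2×12.6) = 0.276.
Since the conjugate-depth ratio holds either way, y₁/y₂ = ½[√(1 + 8Fr₂²) − 1] = ½[√1.610 − 1] = 0.134.
y₁ = 0.134 × 12.6 = 1.69 ft.
V₁ = q/y₁ = 70.1/1.69 = 41.4 ft/s.

V₁ = 41.4 ft/s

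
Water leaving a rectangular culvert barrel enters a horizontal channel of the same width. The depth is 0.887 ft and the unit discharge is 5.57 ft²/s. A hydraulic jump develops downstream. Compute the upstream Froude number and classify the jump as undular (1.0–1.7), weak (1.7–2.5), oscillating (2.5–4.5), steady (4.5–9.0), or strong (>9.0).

Fr₁ = 1.18; undular jump

V₁ = q/y₁ = 5.57/0.887 = 6.28 ft/s. Fr₁ = V₁/√(g·y₁) = 6.28/√(32.2×0.887) = 1.18.
Fr₁ = 1.18 lies in the undular range.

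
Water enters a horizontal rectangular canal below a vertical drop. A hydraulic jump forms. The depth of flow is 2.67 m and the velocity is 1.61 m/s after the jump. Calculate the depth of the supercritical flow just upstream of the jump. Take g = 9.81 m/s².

y₁ = 0.452 m

Fr₂ = V₂/√(g·y₂) = 1.61/√(9.81×2.67) = 0.315.
Applying the sequent-depth relation in reverse, y₁/y₂ = ½[√(1 + 8Fr₂²) − 1] = ½[√1.792 − 1] = 0.169.
y₁ = 0.169 × 2.67 = 0.452 m.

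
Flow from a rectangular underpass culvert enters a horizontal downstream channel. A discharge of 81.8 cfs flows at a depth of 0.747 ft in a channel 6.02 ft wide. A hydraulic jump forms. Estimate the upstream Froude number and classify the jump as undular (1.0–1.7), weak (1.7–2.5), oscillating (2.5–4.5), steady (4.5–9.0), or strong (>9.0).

Fr₁ = 3.71; oscillating jump

q = Q/b = 81.8/6.02 = 13.6 ft²/s; V₁ = q/y₁ = 18.2 ft/s. Fr₁ = V₁/√(g·y₁) = 3.71.
Fr₁ = 3.71 lies in the oscillating range.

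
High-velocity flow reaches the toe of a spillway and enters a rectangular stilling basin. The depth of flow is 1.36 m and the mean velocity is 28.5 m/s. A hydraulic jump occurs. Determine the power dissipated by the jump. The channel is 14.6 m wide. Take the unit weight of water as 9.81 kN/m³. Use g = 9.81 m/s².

P = 155687 kW

Fr₁ = V₁/√(g·y₁) = 28.5/√(9.81×1.36) = 7.80.
From the momentum equation for a rectangular channel, y₂/y₁ = ½[√(1 + 8Fr₁²) − 1] = ½[√488.0 − 1] = 10.5.
y₂ = 10.5 × 1.36 = 14.3 m.
q = V₁·y₁ = 28.5 × 1.36 = 38.8 m²/s. V₂ = q/y₂ = 38.8/14.3 = 2.70 m/s. E₁ = y₁ + V₁²/2g = 42.8 m; E₂ = y₂ + V₂²/2g = 14.7 m. ΔE = E₁ − E₂ = 28.0 m.
Q = q·b = 38.8 × 14.6 = 566 m³/s. P = γ·Q·ΔE = 9.81 × 566 × 28.0 = 155687 kW.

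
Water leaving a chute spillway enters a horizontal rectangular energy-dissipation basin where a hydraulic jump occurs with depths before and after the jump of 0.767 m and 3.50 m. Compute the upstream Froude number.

For a rectangular channel the momentum equation gives q² = ½·g·y₁·y₂·(y₁ + y₂) = ½×9.81×0.767×3.50×4.27 = 56.2.
q = √56.2 = 7.50 m²/s.
V₁ = q/y₁ = 9.77 m/s; Fr₁ = V₁/√(g·y₁) = 3.56.

Fr₁ = 3.56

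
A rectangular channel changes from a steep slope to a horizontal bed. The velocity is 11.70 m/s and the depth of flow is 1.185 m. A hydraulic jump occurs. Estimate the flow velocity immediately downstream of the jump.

Fr₁ = V₁/√(g·y₁) = 11.70/√(9.81×1.185) = 3.432.
From the momentum equation for a rectangular channel, y₂/y₁ = ½[√(1 + 8Fr₁²) − 1] = ½[√95.205 − 1] = 4.379.
y₂ = 4.379 × 1.185 = 5.189 m.
q = V₁·y₁ = 11.70 × 1.185 = 13.86 m²/s.
V₂ = q/y₂ = 13.86/5.189 = 2.672 m/s.

V₂ = 2.672 m/s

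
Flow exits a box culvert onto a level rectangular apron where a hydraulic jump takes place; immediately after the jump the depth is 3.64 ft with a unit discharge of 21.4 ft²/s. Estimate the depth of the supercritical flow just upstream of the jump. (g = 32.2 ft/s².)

y₁ = 1.52 ft

V₂ = q/y₂ = 21.4/3.64 = 5.88 ft/s; Fr₂ = V₂/√(g·y₂) = 0.543.
Applying the sequent-depth relation in reverse, y₁/y₂ = ½[√(1 + 8Fr₂²) − 1] = ½[√3.359 − 1] = 0.416.
y₁ = 0.416 × 3.64 = 1.52 ft.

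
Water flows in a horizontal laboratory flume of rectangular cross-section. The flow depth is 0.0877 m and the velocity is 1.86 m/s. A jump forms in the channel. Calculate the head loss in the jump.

Fr₁ = V₁/√(g·y₁) = 1.86/√(9.81×0.0877) = 2.01.
Bélanger equation: y₂/y₁ = ½[√(1 + 8Fr₁²) − 1] = ½[√33.17 − 1] = 2.38.
y₂ = 2.38 × 0.0877 = 0.209 m.
q = V₁·y₁ = 1.86 × 0.0877 = 0.163 m²/s. V₂ = q/y₂ = 0.163/0.209 = 0.782 m/s. E₁ = y₁ + V₁²/2g = 0.264 m; E₂ = y₂ + V₂²/2g = 0.240 m. ΔE = E₁ − E₂ = 0.0242 m.

ΔE = 0.0242 m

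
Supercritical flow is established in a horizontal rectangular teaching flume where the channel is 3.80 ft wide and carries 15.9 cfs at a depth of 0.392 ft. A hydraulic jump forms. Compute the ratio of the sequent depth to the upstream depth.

q = Q/b = 15.9/3.80 = 4.18 ft²/s; V₁ = q/y₁ = 10.7 ft/s. Fr₁ = V₁/√(g·y₁) = 3.00.
By Bélanger, y₂/y₁ = ½[√(1 + 8Fr₁²) − 1] = ½[√73.21 − 1] = 3.78.

y₂/y₁ = 3.78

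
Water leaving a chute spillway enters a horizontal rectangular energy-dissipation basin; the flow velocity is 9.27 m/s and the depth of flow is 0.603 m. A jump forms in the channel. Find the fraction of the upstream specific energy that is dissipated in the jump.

Fr₁ = V₁/√(g·y₁) = 9.27/√(9.81×0.603) = 3.81.
Conjugate-depth relation: y₂/y₁ = ½[√(1 + 8Fr₁²) − 1] = ½[√117.2 − 1] = 4.91.
y₂ = 4.91 × 0.603 = 2.96 m.
E₁ = y₁ + V₁²/2g = 4.98 m. ΔE = (y₂ − y₁)³/(4y₁y₂) = 1.84 m. ΔE/E₁ = 1.84/4.98 = 0.369.

ΔE/E₁ = 0.369 (36.9%)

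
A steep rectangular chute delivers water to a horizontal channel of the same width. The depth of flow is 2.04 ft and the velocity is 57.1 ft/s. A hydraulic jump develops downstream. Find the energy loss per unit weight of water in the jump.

Fr₁ = V₁/√(g·y₁) = 57.1/√(32.2×2.04) = 7.05.
Conjugate-depth relation: y₂/y₁ = ½[√(1 + 8Fr₁²) − 1] = ½[√398.1 − 1] = 9.48.
y₂ = 9.48 × 2.04 = 19.3 ft.
Head loss: ΔE = (y₂ − y₁)³/(4y₁y₂) = (19.3 − 2.04)³/(4×2.04×19.3) = 5170/158 = 32.8 ft.

ΔE = 32.8 ft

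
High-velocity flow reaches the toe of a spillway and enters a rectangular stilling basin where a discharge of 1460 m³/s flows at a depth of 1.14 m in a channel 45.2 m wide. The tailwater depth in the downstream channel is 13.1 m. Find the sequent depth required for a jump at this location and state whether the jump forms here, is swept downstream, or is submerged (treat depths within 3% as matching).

q = Q/b = 1460/45.2 = 32.3 m²/s; V₁ = q/y₁ = 28.3 m/s. Fr₁ = V₁/√(g·y₁) = 8.47.
Sequent-depth ratio: y₂/y₁ = ½[√(1 + 8Fr₁²) − 1] = ½[√575.3 − 1] = 11.5.
y₂ = 11.5 × 1.14 = 13.1 m.
Tailwater y_tw = 13.1 m: y_tw ≈ y₂, so the jump forms here.

y₂ = 13.1 m; the jump forms here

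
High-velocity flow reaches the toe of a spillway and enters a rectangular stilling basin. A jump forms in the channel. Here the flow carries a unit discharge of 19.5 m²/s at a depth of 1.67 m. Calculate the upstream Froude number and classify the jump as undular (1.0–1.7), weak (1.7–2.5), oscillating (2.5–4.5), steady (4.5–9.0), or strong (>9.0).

V₁ = q/y₁ = 19.5/1.67 = 11.7 m/s. Fr₁ = V₁/√(g·y₁) = 11.7/√(9.81×1.67) = 2.88.
Fr₁ = 2.88 lies in the oscillating range.

Fr₁ = 2.88; oscillating jump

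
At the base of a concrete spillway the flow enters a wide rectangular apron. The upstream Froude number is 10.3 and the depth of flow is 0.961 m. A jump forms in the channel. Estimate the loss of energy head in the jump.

Fr₁ = 10.3 (given).
Conjugate-depth relation: y₂/y₁ = ½[√(1 + 8Fr₁²) − 1] = ½[√849.7 − 1] = 14.1.
y₂ = 14.1 × 0.961 = 13.5 m.
Head loss: ΔE = (y₂ − y₁)³/(4y₁y₂) = (13.5 − 0.961)³/(4×0.961×13.5) = 1984/52.0 = 38.2 m.

ΔE = 38.2 m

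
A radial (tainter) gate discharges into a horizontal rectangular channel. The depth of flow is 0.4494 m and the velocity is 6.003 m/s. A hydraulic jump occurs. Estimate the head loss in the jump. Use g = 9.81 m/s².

ΔE = 0.5361 m

Fr₁ = V₁/√(g·y₁) = 6.003/√(9.81×0.4494) = 2.859.
Bélanger equation: y₂/y₁ = ½[√(1 + 8Fr₁²) − 1] = ½[√66.392 − 1] = 3.574.
y₂ = 3.574 × 0.4494 = 1.606 m.
Head loss: ΔE = (y₂ − y₁)³/(4y₁y₂) = (1.606 − 0.4494)³/(4×0.4494×1.606) = 1.548/2.887 = 0.5361 m.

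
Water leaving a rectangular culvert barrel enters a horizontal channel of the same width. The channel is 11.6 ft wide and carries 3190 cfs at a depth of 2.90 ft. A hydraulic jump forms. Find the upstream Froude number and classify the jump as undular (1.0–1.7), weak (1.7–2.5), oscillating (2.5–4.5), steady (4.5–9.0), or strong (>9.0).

q = Q/b = 3190/11.6 = 275 ft²/s; V₁ = q/y₁ = 94.8 ft/s. Fr₁ = V₁/√(g·y₁) = 9.81.
Fr₁ = 9.81 lies in the strong range.

Fr₁ = 9.81; strong jump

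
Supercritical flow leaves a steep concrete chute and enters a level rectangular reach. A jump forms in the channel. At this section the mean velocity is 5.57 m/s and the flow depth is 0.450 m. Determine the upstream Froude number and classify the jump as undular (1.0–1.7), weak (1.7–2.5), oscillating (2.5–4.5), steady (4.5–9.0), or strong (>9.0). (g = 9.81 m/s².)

Fr₁ = V₁/√(g·y₁) = 5.57/√(9.81×0.450) = 2.65.
Fr₁ = 2.65 lies in the oscillating range.

Fr₁ = 2.65; oscillating jump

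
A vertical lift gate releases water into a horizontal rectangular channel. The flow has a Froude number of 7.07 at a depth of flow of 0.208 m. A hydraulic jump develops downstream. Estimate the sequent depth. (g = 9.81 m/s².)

y₂ = 1.98 m

Fr₁ = 7.07 (given).
Conjugate-depth relation: y₂/y₁ = ½[√(1 + 8Fr₁²) − 1] = ½[√400.9 − 1] = 9.51.
y₂ = 9.51 × 0.208 = 1.98 m.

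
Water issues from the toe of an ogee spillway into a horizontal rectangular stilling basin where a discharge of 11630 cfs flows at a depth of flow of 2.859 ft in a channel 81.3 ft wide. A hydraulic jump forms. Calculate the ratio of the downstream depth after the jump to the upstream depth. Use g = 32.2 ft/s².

q = Q/b = 11630/81.3 = 143.1 ft²/s; V₁ = q/y₁ = 50.04 ft/s. Fr₁ = V₁/√(g·y₁) = 5.215.
Bélanger equation: y₂/y₁ = ½[√(1 + 8Fr₁²) − 1] = ½[√218.56 − 1] = 6.892.

y₂/y₁ = 6.892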